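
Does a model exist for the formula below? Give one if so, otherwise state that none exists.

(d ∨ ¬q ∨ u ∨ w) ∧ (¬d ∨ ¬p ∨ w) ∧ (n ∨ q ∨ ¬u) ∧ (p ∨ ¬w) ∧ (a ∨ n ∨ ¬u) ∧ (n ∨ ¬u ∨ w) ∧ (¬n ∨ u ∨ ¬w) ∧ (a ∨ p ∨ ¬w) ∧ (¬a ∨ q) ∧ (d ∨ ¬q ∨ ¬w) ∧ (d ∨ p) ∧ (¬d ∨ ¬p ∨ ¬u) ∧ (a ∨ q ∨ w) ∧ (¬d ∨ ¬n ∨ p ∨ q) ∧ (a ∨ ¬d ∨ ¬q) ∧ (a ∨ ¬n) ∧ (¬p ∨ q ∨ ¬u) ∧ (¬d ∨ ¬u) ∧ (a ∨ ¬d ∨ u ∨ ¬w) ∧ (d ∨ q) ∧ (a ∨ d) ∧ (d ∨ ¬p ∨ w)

Set p = False.
  then (p ∨ ¬w) forces w = False.
  then (d ∨ p) forces d = True.
  then (¬d ∨ ¬u) forces u = False.
Set n = False.
Try a = False:
  (a ∨ q ∨ w) forces q = True.
  clause (a ∨ ¬d ∨ ¬q) is falsified — backtrack.
So a = True.
  then (¬a ∨ q) forces q = True.
All clauses satisfied.

p=F; n=F; w=F; d=T; u=F; a=T; q=T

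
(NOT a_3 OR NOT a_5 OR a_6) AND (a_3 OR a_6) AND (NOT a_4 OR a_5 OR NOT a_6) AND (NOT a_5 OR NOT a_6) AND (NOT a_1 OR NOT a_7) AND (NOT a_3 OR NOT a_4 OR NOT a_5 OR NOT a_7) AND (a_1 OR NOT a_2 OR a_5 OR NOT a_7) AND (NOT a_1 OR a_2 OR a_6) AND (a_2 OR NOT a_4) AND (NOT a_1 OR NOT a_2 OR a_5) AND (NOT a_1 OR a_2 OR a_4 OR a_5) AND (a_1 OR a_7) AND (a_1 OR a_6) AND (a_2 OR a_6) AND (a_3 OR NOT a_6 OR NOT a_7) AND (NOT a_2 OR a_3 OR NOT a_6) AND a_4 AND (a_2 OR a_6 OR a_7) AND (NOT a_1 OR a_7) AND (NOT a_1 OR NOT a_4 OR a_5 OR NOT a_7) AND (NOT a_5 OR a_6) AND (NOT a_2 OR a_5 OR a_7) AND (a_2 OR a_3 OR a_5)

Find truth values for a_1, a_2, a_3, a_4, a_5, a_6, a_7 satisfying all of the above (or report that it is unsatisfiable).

UNSATISFIABLE

Case a_1 = True:
  (NOT a_1 OR NOT a_7) forces a_7 = False.
  Clause (NOT a_1 OR a_7) is falsified — contradiction.
Case a_1 = False:
  (a_1 OR a_7) forces a_7 = True.
  (a_1 OR a_6) forces a_6 = True.
  (NOT a_5 OR NOT a_6) forces a_5 = False.
  (NOT a_4 OR a_5 OR NOT a_6) forces a_4 = False.
  Clause (a_4) is falsified — contradiction.
Both cases fail, so the formula is unsatisfiable.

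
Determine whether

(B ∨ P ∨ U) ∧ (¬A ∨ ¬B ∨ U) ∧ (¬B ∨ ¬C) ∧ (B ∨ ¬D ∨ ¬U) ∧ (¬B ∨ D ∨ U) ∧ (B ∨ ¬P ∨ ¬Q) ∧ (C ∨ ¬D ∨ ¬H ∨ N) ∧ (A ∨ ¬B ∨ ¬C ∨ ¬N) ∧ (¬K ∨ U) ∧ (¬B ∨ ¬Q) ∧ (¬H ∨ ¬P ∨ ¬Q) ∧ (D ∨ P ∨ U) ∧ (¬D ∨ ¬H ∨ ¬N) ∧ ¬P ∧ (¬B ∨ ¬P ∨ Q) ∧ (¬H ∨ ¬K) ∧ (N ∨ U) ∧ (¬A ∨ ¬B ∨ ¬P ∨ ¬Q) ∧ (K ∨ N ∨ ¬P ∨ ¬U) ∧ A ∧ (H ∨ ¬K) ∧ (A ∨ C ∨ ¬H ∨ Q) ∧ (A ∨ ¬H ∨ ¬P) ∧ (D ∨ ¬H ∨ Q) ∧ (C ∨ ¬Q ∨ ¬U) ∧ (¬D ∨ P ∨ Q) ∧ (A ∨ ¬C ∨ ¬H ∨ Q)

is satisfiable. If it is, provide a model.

B = True, C = False, A = True, H = False, U = True, D = False, Q = False, P = False, N = True, K = False

Unit clause (¬P) forces P = False.
Unit clause (A) forces A = True.
Set B = True.
  then (¬A ∨ ¬B ∨ U) forces U = True.
  then (¬B ∨ ¬C) forces C = False.
  then (¬B ∨ ¬Q) forces Q = False.
  then (¬D ∨ P ∨ Q) forces D = False.
  then (D ∨ ¬H ∨ Q) forces H = False.
  then (H ∨ ¬K) forces K = False.
Set N = True.
All clauses satisfied.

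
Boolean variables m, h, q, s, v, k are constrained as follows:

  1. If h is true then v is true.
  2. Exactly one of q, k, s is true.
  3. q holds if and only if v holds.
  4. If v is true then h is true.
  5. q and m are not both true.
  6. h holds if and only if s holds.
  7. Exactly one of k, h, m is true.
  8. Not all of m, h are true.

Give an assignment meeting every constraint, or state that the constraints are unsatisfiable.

m: False; h: False; q: False; s: False; v: False; k: True

  (1) h=F ⇒ v: vacuous ✓
  (2) {q, k, s}: 1 true — exactly one ✓
  (3) q=F, v=F — same ✓
  (4) v=F ⇒ h: vacuous ✓
  (5) q=F, m=F — not both ✓
  (6) h=F, s=F — same ✓
  (7) {k, h, m}: 1 true — exactly one ✓
  (8) {m, h}: 0/2 true — not all ✓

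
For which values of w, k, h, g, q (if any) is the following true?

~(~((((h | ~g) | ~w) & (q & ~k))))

w = False, k = False, h = True, g = False, q = True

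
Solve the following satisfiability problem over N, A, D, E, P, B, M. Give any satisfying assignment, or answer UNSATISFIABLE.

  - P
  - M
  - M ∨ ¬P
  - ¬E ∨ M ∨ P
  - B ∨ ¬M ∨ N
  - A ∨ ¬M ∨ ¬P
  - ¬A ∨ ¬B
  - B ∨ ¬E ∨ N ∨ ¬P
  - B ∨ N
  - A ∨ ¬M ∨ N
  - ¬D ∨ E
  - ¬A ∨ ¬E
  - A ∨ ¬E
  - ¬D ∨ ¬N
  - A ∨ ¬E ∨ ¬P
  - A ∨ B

Unit clause (P) forces P = True.
Unit clause (M) forces M = True.
In (A ∨ ¬M ∨ ¬P) only A is left, so A = True.
In (¬A ∨ ¬B) only ¬B is left, so B = False.
In (B ∨ N) only N is left, so N = True.
In (¬A ∨ ¬E) only ¬E is left, so E = False.
In (¬D ∨ ¬N) only ¬D is left, so D = False.
All clauses satisfied.

N: True, A: True, D: False, E: False, P: True, B: False, M: True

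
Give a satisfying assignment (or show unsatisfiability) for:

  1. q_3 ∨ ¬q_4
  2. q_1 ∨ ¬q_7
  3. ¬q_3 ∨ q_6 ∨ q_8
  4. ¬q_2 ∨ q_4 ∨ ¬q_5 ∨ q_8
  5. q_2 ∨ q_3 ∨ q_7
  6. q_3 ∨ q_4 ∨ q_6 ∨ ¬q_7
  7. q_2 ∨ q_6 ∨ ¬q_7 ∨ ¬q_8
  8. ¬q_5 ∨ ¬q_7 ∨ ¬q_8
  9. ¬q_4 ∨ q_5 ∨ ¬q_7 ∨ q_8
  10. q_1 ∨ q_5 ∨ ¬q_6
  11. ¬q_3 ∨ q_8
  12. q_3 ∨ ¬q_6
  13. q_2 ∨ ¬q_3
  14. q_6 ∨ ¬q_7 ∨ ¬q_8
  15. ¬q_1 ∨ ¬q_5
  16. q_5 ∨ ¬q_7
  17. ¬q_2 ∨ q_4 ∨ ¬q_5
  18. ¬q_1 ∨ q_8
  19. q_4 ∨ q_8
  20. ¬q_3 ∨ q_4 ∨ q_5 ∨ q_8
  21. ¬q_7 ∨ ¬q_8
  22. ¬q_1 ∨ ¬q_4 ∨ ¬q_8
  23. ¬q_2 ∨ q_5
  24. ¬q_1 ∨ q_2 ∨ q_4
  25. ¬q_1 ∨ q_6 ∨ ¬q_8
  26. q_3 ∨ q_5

Set q_1 = False.
  then (q_1 ∨ ¬q_7) forces q_7 = False.
Try q_2 = False:
  (q_2 ∨ q_3 ∨ q_7) forces q_3 = True.
  clause (q_2 ∨ ¬q_3) is falsified — backtrack.
So q_2 = True.
  then (¬q_2 ∨ q_5) forces q_5 = True.
  then (¬q_2 ∨ q_4 ∨ ¬q_5) forces q_4 = True.
  then (q_3 ∨ ¬q_4) forces q_3 = True.
  then (¬q_3 ∨ q_8) forces q_8 = True.
Set q_6 = True.
All clauses satisfied.

q_1: False; q_2: True; q_3: True; q_4: True; q_5: True; q_6: True; q_7: False; q_8: True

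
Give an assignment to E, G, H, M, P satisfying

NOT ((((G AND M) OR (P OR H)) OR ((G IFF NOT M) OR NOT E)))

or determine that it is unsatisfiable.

E = True, G = False, H = False, M = False, P = False

  NOT ((((G AND M) OR (P OR H)) OR ((G IFF NOT M) OR NOT E))) = True
    ((G AND M) OR (P OR H)) OR ((G IFF NOT M) OR NOT E) = False
      (G AND M) OR (P OR H) = False
        G AND M = False
        P OR H = False
      (G IFF NOT M) OR NOT E = False
        G IFF NOT M = False
          NOT M = True
        NOT E = False
The formula evaluates to True.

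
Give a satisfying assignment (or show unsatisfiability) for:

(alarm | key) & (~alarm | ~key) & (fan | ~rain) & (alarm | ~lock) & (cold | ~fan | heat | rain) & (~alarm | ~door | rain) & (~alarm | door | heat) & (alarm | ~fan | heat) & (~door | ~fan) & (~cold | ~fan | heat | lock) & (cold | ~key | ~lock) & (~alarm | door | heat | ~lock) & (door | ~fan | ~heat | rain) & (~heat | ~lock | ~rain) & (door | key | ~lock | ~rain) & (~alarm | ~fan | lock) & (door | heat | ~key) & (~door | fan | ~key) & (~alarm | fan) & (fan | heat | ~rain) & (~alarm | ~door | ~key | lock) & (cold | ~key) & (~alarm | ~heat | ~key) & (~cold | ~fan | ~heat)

Set lock = False.
Try door = True:
  (~door | ~fan) forces fan = False.
  (fan | ~rain) forces rain = False.
  (~alarm | ~door | rain) forces alarm = False.
  (alarm | key) forces key = True.
  clause (~door | fan | ~key) is falsified — backtrack.
So door = False.
Set fan = False.
  then (fan | ~rain) forces rain = False.
  then (~alarm | fan) forces alarm = False.
  then (alarm | key) forces key = True.
  then (door | heat | ~key) forces heat = True.
  then (cold | ~key) forces cold = True.
All clauses satisfied.

lock = False; door = False; fan = False; heat = True; alarm = False; rain = False; cold = True; key = True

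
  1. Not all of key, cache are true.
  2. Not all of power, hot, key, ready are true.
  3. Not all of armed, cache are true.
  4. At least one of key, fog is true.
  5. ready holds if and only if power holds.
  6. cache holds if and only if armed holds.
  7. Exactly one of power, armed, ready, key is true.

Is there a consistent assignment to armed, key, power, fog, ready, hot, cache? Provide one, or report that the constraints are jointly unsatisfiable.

armed: False, key: True, power: False, fog: True, ready: False, hot: False, cache: False

  (1) {key, cache}: 1/2 true — not all ✓
  (2) {power, hot, key, ready}: 1/4 true — not all ✓
  (3) {armed, cache}: 0/2 true — not all ✓
  (4) {key, fog}: 2 true — at least one ✓
  (5) ready=F, power=F — same ✓
  (6) cache=F, armed=F — same ✓
  (7) {power, armed, ready, key}: 1 true — exactly one ✓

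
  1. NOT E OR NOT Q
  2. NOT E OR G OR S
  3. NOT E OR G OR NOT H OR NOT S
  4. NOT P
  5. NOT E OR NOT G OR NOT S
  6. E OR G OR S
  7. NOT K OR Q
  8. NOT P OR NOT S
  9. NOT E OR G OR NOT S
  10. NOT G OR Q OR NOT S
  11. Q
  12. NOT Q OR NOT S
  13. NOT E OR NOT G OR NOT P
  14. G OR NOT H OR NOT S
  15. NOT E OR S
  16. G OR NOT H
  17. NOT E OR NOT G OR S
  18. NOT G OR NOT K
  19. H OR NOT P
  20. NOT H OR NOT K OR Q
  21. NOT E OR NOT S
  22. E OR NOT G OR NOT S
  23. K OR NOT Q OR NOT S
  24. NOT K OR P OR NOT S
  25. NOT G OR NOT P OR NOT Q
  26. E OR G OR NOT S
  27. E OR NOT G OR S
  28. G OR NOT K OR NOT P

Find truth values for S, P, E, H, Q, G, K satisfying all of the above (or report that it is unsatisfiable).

Case P = True:
  Clause (NOT P) is falsified — contradiction.
Case P = False:
  (Q) forces Q = True.
  (NOT E OR NOT Q) forces E = False.
  (NOT Q OR NOT S) forces S = False.
  (E OR G OR S) forces G = True.
  Clause (E OR NOT G OR S) is falsified — contradiction.
Both cases fail, so the formula is unsatisfiable.

The formula is unsatisfiable.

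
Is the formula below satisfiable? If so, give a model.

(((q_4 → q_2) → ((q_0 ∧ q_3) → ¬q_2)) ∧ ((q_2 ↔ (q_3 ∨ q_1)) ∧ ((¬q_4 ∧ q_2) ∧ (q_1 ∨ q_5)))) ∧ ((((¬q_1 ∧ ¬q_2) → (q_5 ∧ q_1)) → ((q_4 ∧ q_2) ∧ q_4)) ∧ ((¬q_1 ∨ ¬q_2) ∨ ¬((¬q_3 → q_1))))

Unsatisfiable — no assignment works.

Case q_2 = True: the formula simplifies to (¬((q_0 ∧ q_3)) ∧ ((q_3 ∨ q_1) ∧ (¬q_4 ∧ (q_1 ∨ q_5)))) ∧ ((q_4 ∧ q_4) ∧ (¬q_1 ∨ ¬((¬q_3 → q_1)))).
  q_4 = True: the conjunct ¬q_4 is False.
  q_4 = False: the conjunct q_4 is False.
Case q_2 = False: the conjunct q_2 is False.
Both cases fail — unsatisfiable.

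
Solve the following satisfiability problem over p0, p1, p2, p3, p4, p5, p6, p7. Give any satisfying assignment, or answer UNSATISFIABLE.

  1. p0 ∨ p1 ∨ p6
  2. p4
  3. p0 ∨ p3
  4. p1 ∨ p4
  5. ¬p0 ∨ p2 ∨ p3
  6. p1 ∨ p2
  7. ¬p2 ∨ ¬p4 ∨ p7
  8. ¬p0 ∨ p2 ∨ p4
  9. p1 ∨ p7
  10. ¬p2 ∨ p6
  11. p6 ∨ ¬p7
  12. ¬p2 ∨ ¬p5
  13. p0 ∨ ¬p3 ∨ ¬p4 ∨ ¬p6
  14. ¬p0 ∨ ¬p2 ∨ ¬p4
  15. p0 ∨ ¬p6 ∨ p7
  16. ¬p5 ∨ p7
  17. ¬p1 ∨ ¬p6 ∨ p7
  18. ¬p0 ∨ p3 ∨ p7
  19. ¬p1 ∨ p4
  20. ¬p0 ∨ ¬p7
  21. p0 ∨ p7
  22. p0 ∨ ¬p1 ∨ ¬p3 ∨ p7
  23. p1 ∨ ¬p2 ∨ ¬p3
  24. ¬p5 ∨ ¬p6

Unit clause (p4) forces p4 = True.
Set p0 = True.
  then (¬p0 ∨ ¬p2 ∨ ¬p4) forces p2 = False.
  then (¬p0 ∨ ¬p7) forces p7 = False.
  then (¬p0 ∨ p2 ∨ p3) forces p3 = True.
  then (p1 ∨ p2) forces p1 = True.
  then (¬p5 ∨ p7) forces p5 = False.
  then (¬p1 ∨ ¬p6 ∨ p7) forces p6 = False.
All clauses satisfied.

p0 = True, p1 = True, p2 = False, p3 = True, p4 = True, p5 = False, p6 = False, p7 = False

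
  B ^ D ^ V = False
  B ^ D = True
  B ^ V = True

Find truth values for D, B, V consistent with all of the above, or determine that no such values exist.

D = True, B = False, V = True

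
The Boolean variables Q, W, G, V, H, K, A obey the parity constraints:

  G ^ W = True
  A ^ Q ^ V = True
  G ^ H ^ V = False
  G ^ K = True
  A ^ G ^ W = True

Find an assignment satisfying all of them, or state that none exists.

Q = False, W = True, G = False, V = True, H = True, K = True, A = False

G ^ W = F ^ T = True ✓
A ^ Q ^ V = F ^ F ^ T = True ✓
G ^ H ^ V = F ^ T ^ T = False ✓
G ^ K = F ^ T = True ✓
A ^ G ^ W = F ^ F ^ T = True ✓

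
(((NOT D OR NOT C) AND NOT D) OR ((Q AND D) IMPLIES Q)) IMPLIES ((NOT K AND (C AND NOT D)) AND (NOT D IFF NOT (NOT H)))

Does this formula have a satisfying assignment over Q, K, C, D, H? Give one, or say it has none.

Q: False, K: False, C: True, D: False, H: True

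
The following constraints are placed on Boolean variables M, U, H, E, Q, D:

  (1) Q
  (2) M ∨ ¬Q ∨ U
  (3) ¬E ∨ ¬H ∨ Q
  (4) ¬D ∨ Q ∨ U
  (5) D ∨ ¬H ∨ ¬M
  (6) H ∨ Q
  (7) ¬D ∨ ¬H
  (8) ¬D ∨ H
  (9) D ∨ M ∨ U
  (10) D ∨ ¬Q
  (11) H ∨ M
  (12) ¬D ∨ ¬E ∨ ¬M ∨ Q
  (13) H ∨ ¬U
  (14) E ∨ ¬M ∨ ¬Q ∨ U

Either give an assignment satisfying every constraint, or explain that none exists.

UNSATISFIABLE

Case Q = True:
  (D ∨ ¬Q) forces D = True.
  (¬D ∨ ¬H) forces H = False.
  Clause (¬D ∨ H) is falsified — contradiction.
Case Q = False:
  Clause (Q) is falsified — contradiction.
Both cases fail, so the formula is unsatisfiable.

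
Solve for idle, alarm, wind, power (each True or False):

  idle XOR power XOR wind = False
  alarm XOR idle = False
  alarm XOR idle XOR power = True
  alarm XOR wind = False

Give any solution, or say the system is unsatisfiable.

Adding constraints 1, 3, 4 mod 2: every variable appears an even number of times on the left, so the left side is 0.
But the right sides sum to 1 (mod 2). 0 ≠ 1 — the system is inconsistent.

Unsatisfiable — no assignment works.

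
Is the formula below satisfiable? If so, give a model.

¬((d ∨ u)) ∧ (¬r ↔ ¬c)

u = False, c = True, r = True, d = False

  ¬((d ∨ u)) = True
    d ∨ u = False
  ¬r ↔ ¬c = True
    ¬r = False
    ¬c = False
Both conjuncts True, so the formula holds.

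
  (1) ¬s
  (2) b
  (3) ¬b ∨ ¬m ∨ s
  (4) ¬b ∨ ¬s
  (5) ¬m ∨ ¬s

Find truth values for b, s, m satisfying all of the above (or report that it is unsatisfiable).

b = True, s = False, m = False

Unit clause (¬s) forces s = False.
Unit clause (b) forces b = True.
In (¬b ∨ ¬m ∨ s) only ¬m is left, so m = False.
Check each clause:
  (¬s): ¬s holds.
  (b): b holds.
  (¬b ∨ ¬m ∨ s): ¬m holds.
  (¬b ∨ ¬s): ¬s holds.
  (¬m ∨ ¬s): ¬m holds.
All clauses satisfied.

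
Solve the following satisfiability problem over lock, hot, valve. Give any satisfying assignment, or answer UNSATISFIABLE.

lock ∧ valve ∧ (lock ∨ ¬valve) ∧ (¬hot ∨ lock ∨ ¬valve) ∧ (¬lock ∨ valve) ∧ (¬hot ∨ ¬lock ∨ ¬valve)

lock=T; hot=F; valve=T

Unit clause (lock) forces lock = True.
Unit clause (valve) forces valve = True.
In (¬hot ∨ ¬lock ∨ ¬valve) only ¬hot is left, so hot = False.
Check each clause:
  (lock): lock holds.
  (valve): valve holds.
  (lock ∨ ¬valve): lock holds.
  (¬hot ∨ lock ∨ ¬valve): ¬hot holds.
  (¬lock ∨ valve): valve holds.
  (¬hot ∨ ¬lock ∨ ¬valve): ¬hot holds.
All clauses satisfied.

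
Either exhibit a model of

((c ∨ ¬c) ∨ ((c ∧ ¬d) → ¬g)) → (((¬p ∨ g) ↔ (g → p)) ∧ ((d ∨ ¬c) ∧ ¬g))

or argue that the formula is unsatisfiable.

c = False, g = False, d = False, p = False

  ((c ∨ ¬c) ∨ ((c ∧ ¬d) → ¬g)) → (((¬p ∨ g) ↔ (g → p)) ∧ ((d ∨ ¬c) ∧ ¬g)) = True
    (c ∨ ¬c) ∨ ((c ∧ ¬d) → ¬g) = True
      c ∨ ¬c = True
        ¬c = True
      (c ∧ ¬d) → ¬g = True
        c ∧ ¬d = False
          ¬d = True
        ¬g = True
    ((¬p ∨ g) ↔ (g → p)) ∧ ((d ∨ ¬c) ∧ ¬g) = True
      (¬p ∨ g) ↔ (g → p) = True
        ¬p ∨ g = True
          ¬p = True
        g → p = True
      (d ∨ ¬c) ∧ ¬g = True
        d ∨ ¬c = True
          ¬c = True
        ¬g = True
The formula evaluates to True.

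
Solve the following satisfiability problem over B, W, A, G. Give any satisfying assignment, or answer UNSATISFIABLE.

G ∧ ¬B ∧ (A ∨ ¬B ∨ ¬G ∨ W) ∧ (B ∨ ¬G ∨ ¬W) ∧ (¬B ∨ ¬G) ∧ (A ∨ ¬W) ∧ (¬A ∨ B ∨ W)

Unit clause (G) forces G = True.
Unit clause (¬B) forces B = False.
In (B ∨ ¬G ∨ ¬W) only ¬W is left, so W = False.
In (¬A ∨ B ∨ W) only ¬A is left, so A = False.
Check each clause:
  (G): G holds.
  (¬B): ¬B holds.
  (A ∨ ¬B ∨ ¬G ∨ W): ¬B holds.
  (B ∨ ¬G ∨ ¬W): ¬W holds.
  (¬B ∨ ¬G): ¬B holds.
  (A ∨ ¬W): ¬W holds.
  (¬A ∨ B ∨ W): ¬A holds.
All clauses satisfied.

B = False, W = False, A = False, G = True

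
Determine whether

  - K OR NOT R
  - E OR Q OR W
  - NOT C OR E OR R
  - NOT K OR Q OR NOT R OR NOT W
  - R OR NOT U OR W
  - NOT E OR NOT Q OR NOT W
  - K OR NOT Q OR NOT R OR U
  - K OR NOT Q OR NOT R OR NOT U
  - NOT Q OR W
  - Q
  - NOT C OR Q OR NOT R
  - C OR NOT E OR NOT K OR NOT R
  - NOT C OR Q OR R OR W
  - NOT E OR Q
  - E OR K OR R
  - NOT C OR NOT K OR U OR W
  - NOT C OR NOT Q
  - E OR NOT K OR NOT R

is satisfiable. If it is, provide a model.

Unit clause (Q) forces Q = True.
In (NOT C OR NOT Q) only NOT C is left, so C = False.
In (NOT Q OR W) only W is left, so W = True.
In (NOT E OR NOT Q OR NOT W) only NOT E is left, so E = False.
Try R = True:
  (K OR NOT R) forces K = True.
  clause (E OR NOT K OR NOT R) is falsified — backtrack.
So R = False.
  then (E OR K OR R) forces K = True.
Set U = True.
All clauses satisfied.

R = False, Q = True, E = False, C = False, W = True, U = True, K = True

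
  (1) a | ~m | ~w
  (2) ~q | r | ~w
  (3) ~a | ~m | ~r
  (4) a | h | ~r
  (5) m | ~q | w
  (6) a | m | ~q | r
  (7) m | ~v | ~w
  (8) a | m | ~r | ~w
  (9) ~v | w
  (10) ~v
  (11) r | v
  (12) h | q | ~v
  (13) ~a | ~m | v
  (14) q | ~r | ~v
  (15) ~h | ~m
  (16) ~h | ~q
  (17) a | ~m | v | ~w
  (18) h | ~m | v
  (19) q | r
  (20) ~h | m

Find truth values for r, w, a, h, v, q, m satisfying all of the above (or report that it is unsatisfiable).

Unit clause (~v) forces v = False.
In (r | v) only r is left, so r = True.
Set w = False.
Try a = False:
  (a | h | ~r) forces h = True.
  (~h | ~m) forces m = False.
  clause (~h | m) is falsified — backtrack.
So a = True.
  then (~a | ~m | ~r) forces m = False.
  then (m | ~q | w) forces q = False.
  then (~h | m) forces h = False.
All clauses satisfied.

r = True; w = False; a = True; h = False; v = False; q = False; m = False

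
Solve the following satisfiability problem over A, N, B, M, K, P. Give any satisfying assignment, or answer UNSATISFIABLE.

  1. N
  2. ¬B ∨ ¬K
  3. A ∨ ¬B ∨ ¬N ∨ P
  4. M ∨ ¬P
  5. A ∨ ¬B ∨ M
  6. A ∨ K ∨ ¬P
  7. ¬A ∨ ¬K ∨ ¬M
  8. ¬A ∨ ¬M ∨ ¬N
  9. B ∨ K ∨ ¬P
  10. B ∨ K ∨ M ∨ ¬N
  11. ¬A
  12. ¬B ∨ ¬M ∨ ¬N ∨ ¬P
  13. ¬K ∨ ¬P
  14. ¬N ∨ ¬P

Unit clause (N) forces N = True.
Unit clause (¬A) forces A = False.
In (¬N ∨ ¬P) only ¬P is left, so P = False.
In (A ∨ ¬B ∨ ¬N ∨ P) only ¬B is left, so B = False.
Set M = False.
  then (B ∨ K ∨ M ∨ ¬N) forces K = True.
All clauses satisfied.

A: False; N: True; B: False; M: False; K: True; P: False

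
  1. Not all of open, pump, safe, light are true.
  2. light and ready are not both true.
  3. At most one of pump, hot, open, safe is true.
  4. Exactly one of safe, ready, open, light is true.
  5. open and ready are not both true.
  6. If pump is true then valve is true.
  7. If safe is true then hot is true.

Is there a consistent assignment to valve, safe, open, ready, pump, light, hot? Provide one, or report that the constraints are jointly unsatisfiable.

valve = True, safe = False, open = False, ready = False, pump = False, light = True, hot = False

  (1) {open, pump, safe, light}: 1/4 true — not all ✓
  (2) light=T, ready=F — not both ✓
  (3) {pump, hot, open, safe}: 0 true — at most one ✓
  (4) {safe, ready, open, light}: 1 true — exactly one ✓
  (5) open=F, ready=F — not both ✓
  (6) pump=F ⇒ valve: vacuous ✓
  (7) safe=F ⇒ hot: vacuous ✓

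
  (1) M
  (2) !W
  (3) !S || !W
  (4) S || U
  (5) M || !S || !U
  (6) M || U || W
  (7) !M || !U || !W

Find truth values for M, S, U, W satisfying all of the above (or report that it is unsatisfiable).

Unit clause (M) forces M = True.
Unit clause (!W) forces W = False.
Set S = True.
Set U = True.
Check each clause:
  (M): M holds.
  (!W): !W holds.
  (!S || !W): !W holds.
  (S || U): S holds.
  (M || !S || !U): M holds.
  (M || U || W): M holds.
  (!M || !U || !W): !W holds.
All clauses satisfied.

M: True, S: True, U: True, W: False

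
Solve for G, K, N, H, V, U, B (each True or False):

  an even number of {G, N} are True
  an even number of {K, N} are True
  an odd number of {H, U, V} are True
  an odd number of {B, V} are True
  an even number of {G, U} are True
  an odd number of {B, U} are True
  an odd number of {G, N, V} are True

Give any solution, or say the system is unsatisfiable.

G = True; K = True; N = True; H = True; V = True; U = True; B = False

{G, N}: 2 true → even ✓
{K, N}: 2 true → even ✓
{H, U, V}: 3 true → odd ✓
{B, V}: 1 true → odd ✓
{G, U}: 2 true → even ✓
{B, U}: 1 true → odd ✓
{G, N, V}: 3 true → odd ✓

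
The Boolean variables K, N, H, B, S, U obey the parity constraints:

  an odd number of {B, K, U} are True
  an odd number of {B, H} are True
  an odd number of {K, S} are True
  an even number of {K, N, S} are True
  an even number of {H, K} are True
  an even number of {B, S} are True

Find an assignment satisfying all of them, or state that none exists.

K=F, N=T, H=F, B=T, S=T, U=F

{B, K, U}: 1 true → odd ✓
{B, H}: 1 true → odd ✓
{K, S}: 1 true → odd ✓
{K, N, S}: 2 true → even ✓
{H, K}: 0 true → even ✓
{B, S}: 2 true → even ✓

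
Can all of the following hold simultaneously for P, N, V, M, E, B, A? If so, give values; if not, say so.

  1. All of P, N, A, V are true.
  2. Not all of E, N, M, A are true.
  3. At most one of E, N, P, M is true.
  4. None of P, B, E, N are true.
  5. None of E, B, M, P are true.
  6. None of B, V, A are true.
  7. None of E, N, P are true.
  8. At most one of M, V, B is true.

Case P = True:
  Constraint (4) is violated (P=T) — contradiction.
Case P = False:
  Constraint (1) is violated (P=F) — contradiction.
Both cases fail — unsatisfiable.

Unsatisfiable — no assignment works.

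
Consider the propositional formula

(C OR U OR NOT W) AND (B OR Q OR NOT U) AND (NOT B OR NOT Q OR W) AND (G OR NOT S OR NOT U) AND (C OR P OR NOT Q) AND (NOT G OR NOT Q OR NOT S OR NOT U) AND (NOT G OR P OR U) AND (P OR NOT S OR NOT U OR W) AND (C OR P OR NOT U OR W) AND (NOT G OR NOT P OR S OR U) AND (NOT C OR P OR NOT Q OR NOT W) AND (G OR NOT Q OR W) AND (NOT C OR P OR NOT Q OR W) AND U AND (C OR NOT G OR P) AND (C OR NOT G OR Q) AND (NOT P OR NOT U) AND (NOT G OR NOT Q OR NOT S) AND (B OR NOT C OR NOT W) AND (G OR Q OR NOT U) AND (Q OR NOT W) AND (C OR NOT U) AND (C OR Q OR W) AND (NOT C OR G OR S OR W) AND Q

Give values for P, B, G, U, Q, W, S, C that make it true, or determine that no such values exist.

No satisfying assignment exists.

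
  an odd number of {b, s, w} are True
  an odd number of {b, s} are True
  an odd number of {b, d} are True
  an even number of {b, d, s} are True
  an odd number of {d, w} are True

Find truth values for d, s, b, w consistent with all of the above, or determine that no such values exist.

d = True; s = True; b = False; w = False

{b, s, w}: 1 true → odd ✓
{b, s}: 1 true → odd ✓
{b, d}: 1 true → odd ✓
{b, d, s}: 2 true → even ✓
{d, w}: 1 true → odd ✓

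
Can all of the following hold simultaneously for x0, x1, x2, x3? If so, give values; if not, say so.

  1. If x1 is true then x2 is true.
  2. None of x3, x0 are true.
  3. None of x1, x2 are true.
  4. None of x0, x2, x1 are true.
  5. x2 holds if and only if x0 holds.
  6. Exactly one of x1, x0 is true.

The formula is unsatisfiable.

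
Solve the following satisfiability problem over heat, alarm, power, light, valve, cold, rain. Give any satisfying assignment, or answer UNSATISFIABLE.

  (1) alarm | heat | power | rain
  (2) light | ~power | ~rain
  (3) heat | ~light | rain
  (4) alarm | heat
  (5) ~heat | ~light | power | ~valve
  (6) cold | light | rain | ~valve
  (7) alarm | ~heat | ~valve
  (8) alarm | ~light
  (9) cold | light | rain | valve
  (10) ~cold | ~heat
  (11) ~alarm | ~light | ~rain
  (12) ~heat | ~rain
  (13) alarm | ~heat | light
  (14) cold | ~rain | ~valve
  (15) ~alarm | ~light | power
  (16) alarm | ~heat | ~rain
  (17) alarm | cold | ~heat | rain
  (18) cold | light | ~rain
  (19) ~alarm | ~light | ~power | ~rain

Set heat = False.
  then (alarm | heat) forces alarm = True.
Set power = False.
  then (~alarm | ~light | power) forces light = False.
Set valve = False.
Try cold = False:
  (cold | light | rain | valve) forces rain = True.
  clause (cold | light | ~rain) is falsified — backtrack.
So cold = True.
Set rain = False.
All clauses satisfied.

heat = False; alarm = True; power = False; light = False; valve = False; cold = True; rain = False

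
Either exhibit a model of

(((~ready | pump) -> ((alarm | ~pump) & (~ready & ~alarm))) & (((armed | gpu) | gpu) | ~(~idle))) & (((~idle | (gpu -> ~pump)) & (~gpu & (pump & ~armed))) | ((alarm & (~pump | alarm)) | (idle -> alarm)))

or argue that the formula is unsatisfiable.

pump = False; idle = False; gpu = True; alarm = True; armed = False; ready = True

  ((~ready | pump) -> ((alarm | ~pump) & (~ready & ~alarm))) & (((armed | gpu) | gpu) | ~(~idle)) = True
    (~ready | pump) -> ((alarm | ~pump) & (~ready & ~alarm)) = True
      ~ready | pump = False
        ~ready = False
      (alarm | ~pump) & (~ready & ~alarm) = False
        alarm | ~pump = True
          ~pump = True
        ~ready & ~alarm = False
          ~ready = False
          ~alarm = False
    ((armed | gpu) | gpu) | ~(~idle) = True
      (armed | gpu) | gpu = True
        armed | gpu = True
      ~(~idle) = False
        ~idle = True
  ((~idle | (gpu -> ~pump)) & (~gpu & (pump & ~armed))) | ((alarm & (~pump | alarm)) | (idle -> alarm)) = True
    (~idle | (gpu -> ~pump)) & (~gpu & (pump & ~armed)) = False
      ~idle | (gpu -> ~pump) = True
        ~idle = True
        gpu -> ~pump = True
          ~pump = True
      ~gpu & (pump & ~armed) = False
        ~gpu = False
        pump & ~armed = False
          ~armed = True
    (alarm & (~pump | alarm)) | (idle -> alarm) = True
      alarm & (~pump | alarm) = True
        ~pump | alarm = True
          ~pump = True
      idle -> alarm = True
Both conjuncts True, so the formula holds.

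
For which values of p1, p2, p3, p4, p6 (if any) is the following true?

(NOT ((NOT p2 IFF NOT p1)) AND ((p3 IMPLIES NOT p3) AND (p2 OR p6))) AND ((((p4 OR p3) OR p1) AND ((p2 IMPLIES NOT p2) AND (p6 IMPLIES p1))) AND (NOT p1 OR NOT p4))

p1 = True, p2 = False, p3 = False, p4 = False, p6 = True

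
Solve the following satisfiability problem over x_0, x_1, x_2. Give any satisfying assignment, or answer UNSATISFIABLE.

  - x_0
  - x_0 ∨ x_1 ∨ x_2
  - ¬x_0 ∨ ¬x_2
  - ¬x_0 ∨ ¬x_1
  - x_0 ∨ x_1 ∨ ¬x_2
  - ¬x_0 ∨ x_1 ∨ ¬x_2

x_0=T, x_1=F, x_2=F

Unit clause (x_0) forces x_0 = True.
In (¬x_0 ∨ ¬x_2) only ¬x_2 is left, so x_2 = False.
In (¬x_0 ∨ ¬x_1) only ¬x_1 is left, so x_1 = False.
Check each clause:
  (x_0): x_0 holds.
  (x_0 ∨ x_1 ∨ x_2): x_0 holds.
  (¬x_0 ∨ ¬x_2): ¬x_2 holds.
  (¬x_0 ∨ ¬x_1): ¬x_1 holds.
  (x_0 ∨ x_1 ∨ ¬x_2): x_0 holds.
  (¬x_0 ∨ x_1 ∨ ¬x_2): ¬x_2 holds.
All clauses satisfied.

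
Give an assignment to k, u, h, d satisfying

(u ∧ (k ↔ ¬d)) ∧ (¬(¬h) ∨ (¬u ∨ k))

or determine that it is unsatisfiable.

k: False, u: True, h: True, d: True

  u ∧ (k ↔ ¬d) = True
    k ↔ ¬d = True
      ¬d = False
  ¬(¬h) ∨ (¬u ∨ k) = True
    ¬(¬h) = True
      ¬h = False
    ¬u ∨ k = False
      ¬u = False
Both conjuncts True, so the formula holds.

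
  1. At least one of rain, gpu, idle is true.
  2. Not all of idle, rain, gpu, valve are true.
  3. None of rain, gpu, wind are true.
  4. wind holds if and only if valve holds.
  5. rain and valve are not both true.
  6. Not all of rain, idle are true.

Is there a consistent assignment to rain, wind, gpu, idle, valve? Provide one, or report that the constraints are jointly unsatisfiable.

rain=F, wind=F, gpu=F, idle=T, valve=F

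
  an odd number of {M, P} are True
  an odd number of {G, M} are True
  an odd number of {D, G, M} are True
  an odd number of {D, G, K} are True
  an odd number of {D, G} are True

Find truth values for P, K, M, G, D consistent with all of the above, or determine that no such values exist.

P=T; K=F; M=F; G=T; D=F

{M, P}: 1 true → odd ✓
{G, M}: 1 true → odd ✓
{D, G, M}: 1 true → odd ✓
{D, G, K}: 1 true → odd ✓
{D, G}: 1 true → odd ✓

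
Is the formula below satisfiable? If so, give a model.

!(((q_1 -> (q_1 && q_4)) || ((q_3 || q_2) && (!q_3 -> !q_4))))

q_1 = True, q_2 = False, q_3 = False, q_4 = False

  !(((q_1 -> (q_1 && q_4)) || ((q_3 || q_2) && (!q_3 -> !q_4)))) = True
    (q_1 -> (q_1 && q_4)) || ((q_3 || q_2) && (!q_3 -> !q_4)) = False
      q_1 -> (q_1 && q_4) = False
        q_1 && q_4 = False
      (q_3 || q_2) && (!q_3 -> !q_4) = False
        q_3 || q_2 = False
        !q_3 -> !q_4 = True
          !q_3 = True
          !q_4 = True
The formula evaluates to True.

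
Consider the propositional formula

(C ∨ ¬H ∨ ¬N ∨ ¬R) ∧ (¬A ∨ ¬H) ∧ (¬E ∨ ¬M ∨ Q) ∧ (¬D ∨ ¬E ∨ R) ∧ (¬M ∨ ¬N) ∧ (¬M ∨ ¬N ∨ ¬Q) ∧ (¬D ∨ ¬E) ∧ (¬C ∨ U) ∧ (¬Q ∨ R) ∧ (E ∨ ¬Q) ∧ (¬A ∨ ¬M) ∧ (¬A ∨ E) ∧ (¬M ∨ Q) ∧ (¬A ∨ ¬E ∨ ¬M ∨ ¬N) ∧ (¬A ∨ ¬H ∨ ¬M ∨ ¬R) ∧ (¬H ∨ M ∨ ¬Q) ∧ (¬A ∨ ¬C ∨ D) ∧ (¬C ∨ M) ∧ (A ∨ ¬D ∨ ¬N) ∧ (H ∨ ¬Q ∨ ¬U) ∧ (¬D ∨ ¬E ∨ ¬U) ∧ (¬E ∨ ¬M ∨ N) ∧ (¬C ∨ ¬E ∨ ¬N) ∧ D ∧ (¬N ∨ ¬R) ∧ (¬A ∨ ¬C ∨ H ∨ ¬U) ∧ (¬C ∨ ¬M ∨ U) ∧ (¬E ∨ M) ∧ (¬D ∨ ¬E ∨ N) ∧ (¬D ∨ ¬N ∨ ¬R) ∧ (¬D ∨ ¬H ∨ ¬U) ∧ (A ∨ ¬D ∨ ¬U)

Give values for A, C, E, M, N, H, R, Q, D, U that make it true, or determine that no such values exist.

A = False, C = False, E = False, M = False, N = False, H = False, R = True, Q = False, D = True, U = False

Unit clause (D) forces D = True.
In (¬D ∨ ¬E) only ¬E is left, so E = False.
In (E ∨ ¬Q) only ¬Q is left, so Q = False.
In (¬A ∨ E) only ¬A is left, so A = False.
In (¬M ∨ Q) only ¬M is left, so M = False.
In (¬C ∨ M) only ¬C is left, so C = False.
In (A ∨ ¬D ∨ ¬N) only ¬N is left, so N = False.
In (A ∨ ¬D ∨ ¬U) only ¬U is left, so U = False.
Set H = False.
Set R = True.
All clauses satisfied.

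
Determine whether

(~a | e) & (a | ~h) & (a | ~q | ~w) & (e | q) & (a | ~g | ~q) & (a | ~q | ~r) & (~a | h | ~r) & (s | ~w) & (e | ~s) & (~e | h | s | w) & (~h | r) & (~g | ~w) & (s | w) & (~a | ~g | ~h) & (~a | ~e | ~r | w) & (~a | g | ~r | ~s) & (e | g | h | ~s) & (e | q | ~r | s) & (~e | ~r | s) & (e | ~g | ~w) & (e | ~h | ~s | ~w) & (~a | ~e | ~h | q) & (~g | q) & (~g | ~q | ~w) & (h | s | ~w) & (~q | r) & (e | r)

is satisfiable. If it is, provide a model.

w=F; g=F; r=F; h=F; a=T; q=F; s=T; e=T

Set w = False.
  then (s | w) forces s = True.
  then (e | ~s) forces e = True.
Set g = False.
Set r = False.
  then (~h | r) forces h = False.
  then (~q | r) forces q = False.
Set a = True.
All clauses satisfied.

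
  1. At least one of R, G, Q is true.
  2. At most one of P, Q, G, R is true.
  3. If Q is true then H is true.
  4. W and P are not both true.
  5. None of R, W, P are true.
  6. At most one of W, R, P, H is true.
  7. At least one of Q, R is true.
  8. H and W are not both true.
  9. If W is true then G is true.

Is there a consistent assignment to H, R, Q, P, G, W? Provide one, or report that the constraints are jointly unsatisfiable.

H=T, R=F, Q=T, P=F, G=F, W=F

  (1) {R, G, Q}: 1 true — at least one ✓
  (2) {P, Q, G, R}: 1 true — at most one ✓
  (3) Q=T ⇒ H: T ✓
  (4) W=F, P=F — not both ✓
  (5) {R, W, P}: 0 true — none ✓
  (6) {W, R, P, H}: 1 true — at most one ✓
  (7) {Q, R}: 1 true — at least one ✓
  (8) H=T, W=F — not both ✓
  (9) W=F ⇒ G: vacuous ✓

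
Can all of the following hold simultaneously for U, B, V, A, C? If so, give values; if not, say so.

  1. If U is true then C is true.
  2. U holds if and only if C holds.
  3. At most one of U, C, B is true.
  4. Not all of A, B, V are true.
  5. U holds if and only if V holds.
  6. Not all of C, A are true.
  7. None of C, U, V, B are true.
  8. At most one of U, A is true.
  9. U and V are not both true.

U=F, B=F, V=F, A=F, C=F

  (1) U=F ⇒ C: vacuous ✓
  (2) U=F, C=F — same ✓
  (3) {U, C, B}: 0 true — at most one ✓
  (4) {A, B, V}: 0/3 true — not all ✓
  (5) U=F, V=F — same ✓
  (6) {C, A}: 0/2 true — not all ✓
  (7) {C, U, V, B}: 0 true — none ✓
  (8) {U, A}: 0 true — at most one ✓
  (9) U=F, V=F — not both ✓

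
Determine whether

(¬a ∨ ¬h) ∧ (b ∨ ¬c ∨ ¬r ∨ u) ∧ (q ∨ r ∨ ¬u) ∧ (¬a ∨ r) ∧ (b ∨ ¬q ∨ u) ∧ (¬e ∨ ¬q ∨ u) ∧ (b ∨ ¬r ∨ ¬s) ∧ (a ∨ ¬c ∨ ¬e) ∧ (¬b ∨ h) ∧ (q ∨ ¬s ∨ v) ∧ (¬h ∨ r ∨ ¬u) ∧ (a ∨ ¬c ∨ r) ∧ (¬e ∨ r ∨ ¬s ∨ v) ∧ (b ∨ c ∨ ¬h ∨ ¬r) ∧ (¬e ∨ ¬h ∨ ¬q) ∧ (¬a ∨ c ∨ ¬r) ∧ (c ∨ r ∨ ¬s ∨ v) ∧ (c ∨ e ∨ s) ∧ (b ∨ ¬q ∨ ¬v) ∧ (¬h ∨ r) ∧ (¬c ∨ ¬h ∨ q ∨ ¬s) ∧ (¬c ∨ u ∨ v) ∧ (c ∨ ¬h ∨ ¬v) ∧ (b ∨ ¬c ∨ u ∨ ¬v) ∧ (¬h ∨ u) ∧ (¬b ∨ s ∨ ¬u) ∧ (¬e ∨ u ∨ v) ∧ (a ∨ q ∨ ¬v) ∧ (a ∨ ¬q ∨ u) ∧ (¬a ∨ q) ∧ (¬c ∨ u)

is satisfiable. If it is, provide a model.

Set q = True.
Set h = False.
  then (¬b ∨ h) forces b = False.
  then (b ∨ ¬q ∨ ¬v) forces v = False.
  then (b ∨ ¬q ∨ u) forces u = True.
Try s = True:
  (b ∨ ¬r ∨ ¬s) forces r = False.
  (¬a ∨ r) forces a = False.
  (a ∨ ¬c ∨ r) forces c = False.
  clause (c ∨ r ∨ ¬s ∨ v) is falsified — backtrack.
So s = False.
Set r = False.
  then (¬a ∨ r) forces a = False.
  then (a ∨ ¬c ∨ r) forces c = False.
  then (c ∨ e ∨ s) forces e = True.
All clauses satisfied.

q = True; h = False; s = False; r = False; v = False; b = False; a = False; c = False; e = True; u = True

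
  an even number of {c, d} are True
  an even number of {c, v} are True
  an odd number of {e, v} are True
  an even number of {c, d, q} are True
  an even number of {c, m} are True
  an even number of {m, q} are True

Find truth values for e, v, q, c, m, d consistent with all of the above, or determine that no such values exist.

e=T; v=F; q=F; c=F; m=F; d=F

{c, d}: 0 true → even ✓
{c, v}: 0 true → even ✓
{e, v}: 1 true → odd ✓
{c, d, q}: 0 true → even ✓
{c, m}: 0 true → even ✓
{m, q}: 0 true → even ✓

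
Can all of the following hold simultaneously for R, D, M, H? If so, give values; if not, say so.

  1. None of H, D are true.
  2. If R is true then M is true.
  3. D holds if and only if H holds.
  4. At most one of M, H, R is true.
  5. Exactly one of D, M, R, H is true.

R = False, D = False, M = True, H = False

  (1) {H, D}: 0 true — none ✓
  (2) R=F ⇒ M: vacuous ✓
  (3) D=F, H=F — same ✓
  (4) {M, H, R}: 1 true — at most one ✓
  (5) {D, M, R, H}: 1 true — exactly one ✓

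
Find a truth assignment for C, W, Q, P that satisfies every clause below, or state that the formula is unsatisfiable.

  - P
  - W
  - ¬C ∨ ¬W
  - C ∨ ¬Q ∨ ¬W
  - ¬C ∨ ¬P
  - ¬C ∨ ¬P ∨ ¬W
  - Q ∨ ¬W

Case W = True:
  (P) forces P = True.
  (¬C ∨ ¬W) forces C = False.
  (C ∨ ¬Q ∨ ¬W) forces Q = False.
  Clause (Q ∨ ¬W) is falsified — contradiction.
Case W = False:
  Clause (W) is falsified — contradiction.
Both cases fail, so the formula is unsatisfiable.

UNSATISFIABLE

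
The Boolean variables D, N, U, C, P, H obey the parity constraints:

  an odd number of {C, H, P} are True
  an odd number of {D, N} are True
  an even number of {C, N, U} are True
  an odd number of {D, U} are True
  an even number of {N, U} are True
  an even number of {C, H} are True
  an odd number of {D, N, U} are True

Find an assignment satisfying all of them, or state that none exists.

D = True; N = False; U = False; C = False; P = True; H = False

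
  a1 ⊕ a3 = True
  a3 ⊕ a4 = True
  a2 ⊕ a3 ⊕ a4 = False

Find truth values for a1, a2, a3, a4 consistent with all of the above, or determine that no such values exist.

a1=T, a2=T, a3=F, a4=T

a1 ⊕ a3 = T ⊕ F = True ✓
a3 ⊕ a4 = F ⊕ T = True ✓
a2 ⊕ a3 ⊕ a4 = T ⊕ F ⊕ T = False ✓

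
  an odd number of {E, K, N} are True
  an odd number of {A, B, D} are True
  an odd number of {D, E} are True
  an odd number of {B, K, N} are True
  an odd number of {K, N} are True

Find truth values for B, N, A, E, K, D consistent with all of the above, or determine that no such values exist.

B = False, N = True, A = False, E = False, K = False, D = True

{E, K, N}: 1 true → odd ✓
{A, B, D}: 1 true → odd ✓
{D, E}: 1 true → odd ✓
{B, K, N}: 1 true → odd ✓
{K, N}: 1 true → odd ✓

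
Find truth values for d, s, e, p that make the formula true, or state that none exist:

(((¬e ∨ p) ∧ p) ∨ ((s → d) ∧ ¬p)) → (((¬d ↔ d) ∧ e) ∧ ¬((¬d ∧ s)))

d = False, s = True, e = False, p = False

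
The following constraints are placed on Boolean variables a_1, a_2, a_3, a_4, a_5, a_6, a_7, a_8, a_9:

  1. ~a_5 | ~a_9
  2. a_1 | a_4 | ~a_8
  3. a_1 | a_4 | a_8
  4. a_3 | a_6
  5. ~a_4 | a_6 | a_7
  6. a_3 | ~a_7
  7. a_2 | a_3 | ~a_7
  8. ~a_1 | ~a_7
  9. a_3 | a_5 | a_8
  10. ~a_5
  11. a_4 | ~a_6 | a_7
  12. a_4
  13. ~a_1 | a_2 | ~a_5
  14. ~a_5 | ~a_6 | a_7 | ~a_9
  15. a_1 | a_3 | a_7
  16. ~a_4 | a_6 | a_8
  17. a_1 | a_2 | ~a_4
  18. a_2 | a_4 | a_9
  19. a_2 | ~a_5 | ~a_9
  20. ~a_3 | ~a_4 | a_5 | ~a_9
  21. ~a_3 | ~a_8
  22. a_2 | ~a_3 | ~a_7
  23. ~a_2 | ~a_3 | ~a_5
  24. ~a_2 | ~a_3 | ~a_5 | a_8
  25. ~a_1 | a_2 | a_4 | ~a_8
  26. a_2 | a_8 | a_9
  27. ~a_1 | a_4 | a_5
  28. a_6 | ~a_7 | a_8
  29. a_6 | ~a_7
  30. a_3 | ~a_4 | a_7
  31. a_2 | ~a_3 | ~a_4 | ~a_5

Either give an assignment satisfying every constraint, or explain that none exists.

Unit clause (~a_5) forces a_5 = False.
Unit clause (a_4) forces a_4 = True.
Set a_1 = True.
  then (~a_1 | ~a_7) forces a_7 = False.
  then (a_3 | ~a_4 | a_7) forces a_3 = True.
  then (~a_4 | a_6 | a_7) forces a_6 = True.
  then (~a_3 | ~a_4 | a_5 | ~a_9) forces a_9 = False.
  then (~a_3 | ~a_8) forces a_8 = False.
  then (a_2 | a_8 | a_9) forces a_2 = True.
All clauses satisfied.

a_1=T; a_2=T; a_3=T; a_4=T; a_5=F; a_6=T; a_7=F; a_8=F; a_9=F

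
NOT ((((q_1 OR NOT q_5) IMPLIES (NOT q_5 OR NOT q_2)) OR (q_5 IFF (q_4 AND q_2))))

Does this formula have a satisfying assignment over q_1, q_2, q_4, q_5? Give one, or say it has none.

q_1=T, q_2=T, q_4=F, q_5=T

  NOT ((((q_1 OR NOT q_5) IMPLIES (NOT q_5 OR NOT q_2)) OR (q_5 IFF (q_4 AND q_2)))) = True
    ((q_1 OR NOT q_5) IMPLIES (NOT q_5 OR NOT q_2)) OR (q_5 IFF (q_4 AND q_2)) = False
      (q_1 OR NOT q_5) IMPLIES (NOT q_5 OR NOT q_2) = False
        q_1 OR NOT q_5 = True
          NOT q_5 = False
        NOT q_5 OR NOT q_2 = False
          NOT q_5 = False
          NOT q_2 = False
      q_5 IFF (q_4 AND q_2) = False
        q_4 AND q_2 = False
The formula evaluates to True.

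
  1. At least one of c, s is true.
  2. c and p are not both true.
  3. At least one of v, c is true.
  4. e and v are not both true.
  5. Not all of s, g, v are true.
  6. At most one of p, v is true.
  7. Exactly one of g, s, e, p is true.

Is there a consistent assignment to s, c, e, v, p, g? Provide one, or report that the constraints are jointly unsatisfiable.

s=T, c=F, e=F, v=T, p=F, g=F

  (1) {c, s}: 1 true — at least one ✓
  (2) c=F, p=F — not both ✓
  (3) {v, c}: 1 true — at least one ✓
  (4) e=F, v=T — not both ✓
  (5) {s, g, v}: 2/3 true — not all ✓
  (6) {p, v}: 1 true — at most one ✓
  (7) {g, s, e, p}: 1 true — exactly one ✓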